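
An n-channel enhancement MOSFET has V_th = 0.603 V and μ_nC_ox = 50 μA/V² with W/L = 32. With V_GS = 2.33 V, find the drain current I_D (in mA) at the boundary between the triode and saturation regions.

I_D = 2.39 mA

At the boundary V_DS = V_ov = V_GS − V_th = 2.33 − 0.603 = 1.73 V.
k_n = μ_nC_ox · (W/L) = 1.6 mA/V².
I_D = ½ k_n V_ov² = 0.5 × 1.6 × 1.73² = 2.39 mA.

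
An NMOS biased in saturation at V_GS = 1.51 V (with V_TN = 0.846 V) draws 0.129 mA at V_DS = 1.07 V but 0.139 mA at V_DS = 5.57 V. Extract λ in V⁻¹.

λ = 0.0176 V⁻¹

With V_GS fixed, I_D ∝ (1 + λ V_DS) in saturation, so I_D2/I_D1 = (1 + λ V_DS2)/(1 + λ V_DS1).
0.139/0.129 = 1.078 = (1 + 5.57 λ)/(1 + 1.07 λ).
Solving: λ (I_D1 V_DS2 − I_D2 V_DS1) = I_D2 − I_D1, so λ = (0.139 − 0.129) / (0.129 × 5.57 − 0.139 × 1.07) = 0.01 / 0.57 = 0.0176 V⁻¹.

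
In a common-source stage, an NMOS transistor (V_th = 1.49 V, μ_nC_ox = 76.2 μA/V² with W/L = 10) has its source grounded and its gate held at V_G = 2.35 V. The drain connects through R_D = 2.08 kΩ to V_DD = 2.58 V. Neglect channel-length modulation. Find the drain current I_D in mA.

I_D = 0.282 mA

V_GS = V_G = 2.35 V, so V_ov = 2.35 − 1.49 = 0.86 V.
k_n = μ_nC_ox · (W/L) = 0.762 mA/V².
Assume saturation: I_D = ½ k_n V_ov² = 0.5 × 0.762 × 0.86² = 0.282 mA, giving V_DS = V_DD − I_D R_D = 2.58 − 0.282 × 2.08 = 1.99 V.
V_DS = 1.99 V ≥ V_ov = 0.86 V, confirming saturation.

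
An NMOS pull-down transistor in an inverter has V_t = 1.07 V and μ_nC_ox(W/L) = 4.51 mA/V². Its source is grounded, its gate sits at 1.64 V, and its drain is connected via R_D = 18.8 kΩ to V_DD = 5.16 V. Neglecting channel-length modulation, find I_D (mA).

I_D = 0.268 mA

V_GS = V_G = 1.64 V, so V_ov = 1.64 − 1.07 = 0.57 V.
Assume saturation: I_D = ½ k_n V_ov² = 0.5 × 4.51 × 0.57² = 0.733 mA, giving V_DS = V_DD − I_D R_D = 5.16 − 0.733 × 18.8 = -8.61 V.
But -8.61 V < V_ov = 0.57 V, so the device is actually in triode.
In triode I_D = k_n[V_ov V_DS − ½ V_DS²] and I_D = (V_DD − V_DS)/R_D. Equating: 42.4 V_DS² − 49.33 V_DS + 5.16 = 0, giving V_DS = 0.116 V (the root below V_ov).
I_D = (5.16 − 0.116) / 18.8 = 0.268 mA.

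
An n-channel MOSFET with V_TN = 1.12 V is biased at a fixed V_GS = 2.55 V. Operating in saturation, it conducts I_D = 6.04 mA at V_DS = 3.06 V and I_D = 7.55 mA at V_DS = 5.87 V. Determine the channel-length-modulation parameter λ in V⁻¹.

With V_GS fixed, I_D ∝ (1 + λ V_DS) in saturation, so I_D2/I_D1 = (1 + λ V_DS2)/(1 + λ V_DS1).
7.55/6.04 = 1.25 = (1 + 5.87 λ)/(1 + 3.06 λ).
Solving: λ (I_D1 V_DS2 − I_D2 V_DS1) = I_D2 − I_D1, so λ = (7.55 − 6.04) / (6.04 × 5.87 − 7.55 × 3.06) = 1.51 / 12.4 = 0.122 V⁻¹.

λ = 0.122 V⁻¹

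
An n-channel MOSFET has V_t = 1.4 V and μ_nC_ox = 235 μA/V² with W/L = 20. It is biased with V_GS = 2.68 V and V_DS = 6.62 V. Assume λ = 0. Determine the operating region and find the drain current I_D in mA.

Saturation; I_D = 3.85 mA

k_n = μ_nC_ox · (W/L) = 4.7 mA/V².
V_ov = V_GS − V_t = 2.68 − 1.4 = 1.28 V.
Since V_DS = 6.62 V ≥ V_ov = 1.28 V, the device is in saturation.
I_D = ½ k_n V_ov² = 0.5 × 4.7 × 1.28² = 3.85 mA.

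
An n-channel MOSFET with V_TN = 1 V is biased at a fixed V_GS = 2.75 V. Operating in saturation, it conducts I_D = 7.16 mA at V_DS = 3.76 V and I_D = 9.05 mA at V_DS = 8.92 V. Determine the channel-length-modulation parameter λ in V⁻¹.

With V_GS fixed, I_D ∝ (1 + λ V_DS) in saturation, so I_D2/I_D1 = (1 + λ V_DS2)/(1 + λ V_DS1).
9.05/7.16 = 1.264 = (1 + 8.92 λ)/(1 + 3.76 λ).
Solving: λ (I_D1 V_DS2 − I_D2 V_DS1) = I_D2 − I_D1, so λ = (9.05 − 7.16) / (7.16 × 8.92 − 9.05 × 3.76) = 1.89 / 29.8 = 0.0633 V⁻¹.

λ = 0.0633 V⁻¹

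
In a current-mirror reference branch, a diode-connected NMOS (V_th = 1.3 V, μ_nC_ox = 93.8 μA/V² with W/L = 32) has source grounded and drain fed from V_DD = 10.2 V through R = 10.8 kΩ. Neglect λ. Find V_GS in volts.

With gate tied to drain, V_GS = V_DS ≥ V_GS − V_th, so the device is in saturation.
k_n = μ_nC_ox · (W/L) = 3.002 mA/V².
KCL at the drain: ½ k_n (V_GS − V_th)² = (V_DD − V_GS)/R.
Let x = V_GS − 1.3. Then 16.2 x² + x − 8.9 = 0, giving x = 0.711 V (positive root), so V_GS = 2.01 V.
I_D = (V_DD − V_GS)/R = (10.2 − 2.01) / 10.8 = 0.758 mA.

V_GS = 2.01 V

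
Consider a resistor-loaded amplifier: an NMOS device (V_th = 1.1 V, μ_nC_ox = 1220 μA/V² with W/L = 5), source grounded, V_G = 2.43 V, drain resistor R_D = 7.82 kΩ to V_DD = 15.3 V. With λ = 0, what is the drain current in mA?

V_GS = V_G = 2.43 V, so V_ov = 2.43 − 1.1 = 1.33 V.
k_n = μ_nC_ox · (W/L) = 6.1 mA/V².
Assume saturation: I_D = ½ k_n V_ov² = 0.5 × 6.1 × 1.33² = 5.4 mA, giving V_DS = V_DD − I_D R_D = 15.3 − 5.4 × 7.82 = -26.9 V.
But -26.9 V < V_ov = 1.33 V, so the device is actually in triode.
In triode I_D = k_n[V_ov V_DS − ½ V_DS²] and I_D = (V_DD − V_DS)/R_D. Equating: 23.9 V_DS² − 64.44 V_DS + 15.3 = 0, giving V_DS = 0.263 V (the root below V_ov).
I_D = (15.3 − 0.263) / 7.82 = 1.92 mA.

I_D = 1.92 mA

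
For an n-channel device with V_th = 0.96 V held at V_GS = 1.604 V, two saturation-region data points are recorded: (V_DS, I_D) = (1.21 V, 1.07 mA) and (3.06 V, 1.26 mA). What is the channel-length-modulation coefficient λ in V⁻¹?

λ = 0.109 V⁻¹

With V_GS fixed, I_D ∝ (1 + λ V_DS) in saturation, so I_D2/I_D1 = (1 + λ V_DS2)/(1 + λ V_DS1).
1.26/1.07 = 1.178 = (1 + 3.06 λ)/(1 + 1.21 λ).
Solving: λ (I_D1 V_DS2 − I_D2 V_DS1) = I_D2 − I_D1, so λ = (1.26 − 1.07) / (1.07 × 3.06 − 1.26 × 1.21) = 0.19 / 1.75 = 0.109 V⁻¹.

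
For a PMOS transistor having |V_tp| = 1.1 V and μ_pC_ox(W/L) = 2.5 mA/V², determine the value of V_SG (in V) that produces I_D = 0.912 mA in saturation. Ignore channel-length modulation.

In saturation I_D = ½ k_p (V_SG − |V_tp|)², so V_SG − |V_tp| = √(2 I_D / k_p) = √(2 × 0.912 / 2.5) = 0.854 V.
V_SG = 1.1 + 0.854 = 1.95 V.

V_SG = 1.95 V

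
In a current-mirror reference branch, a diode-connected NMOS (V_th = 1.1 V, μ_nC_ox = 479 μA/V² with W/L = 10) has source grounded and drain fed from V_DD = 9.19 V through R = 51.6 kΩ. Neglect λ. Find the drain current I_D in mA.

With gate tied to drain, V_GS = V_DS ≥ V_GS − V_th, so the device is in saturation.
k_n = μ_nC_ox · (W/L) = 4.79 mA/V².
KCL at the drain: ½ k_n (V_GS − V_th)² = (V_DD − V_GS)/R.
Let x = V_GS − 1.1. Then 124 x² + x − 8.09 = 0, giving x = 0.252 V (positive root), so V_GS = 1.35 V.
I_D = (V_DD − V_GS)/R = (9.19 − 1.35) / 51.6 = 0.152 mA.

I_D = 0.152 mA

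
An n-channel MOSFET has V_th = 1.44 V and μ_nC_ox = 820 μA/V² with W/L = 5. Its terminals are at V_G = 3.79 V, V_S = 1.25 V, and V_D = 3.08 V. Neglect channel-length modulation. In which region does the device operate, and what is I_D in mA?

V_GS = V_G − V_S = 3.79 − 1.25 = 2.54 V; V_DS = V_D − V_S = 3.08 − 1.25 = 1.83 V.
k_n = μ_nC_ox · (W/L) = 4.1 mA/V².
V_ov = V_GS − V_th = 2.54 − 1.44 = 1.1 V.
Since V_DS = 1.83 V ≥ V_ov = 1.1 V, the device is in saturation.
I_D = ½ k_n V_ov² = 0.5 × 4.1 × 1.1² = 2.48 mA.

Saturation; I_D = 2.48 mA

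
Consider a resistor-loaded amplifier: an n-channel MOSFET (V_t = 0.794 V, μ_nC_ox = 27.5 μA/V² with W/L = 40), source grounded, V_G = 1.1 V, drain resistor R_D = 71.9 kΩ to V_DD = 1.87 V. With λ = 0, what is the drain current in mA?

V_GS = V_G = 1.1 V, so V_ov = 1.1 − 0.794 = 0.306 V.
k_n = μ_nC_ox · (W/L) = 1.1 mA/V².
Assume saturation: I_D = ½ k_n V_ov² = 0.5 × 1.1 × 0.306² = 0.0515 mA, giving V_DS = V_DD − I_D R_D = 1.87 − 0.0515 × 71.9 = -1.83 V.
But -1.83 V < V_ov = 0.306 V, so the device is actually in triode.
In triode I_D = k_n[V_ov V_DS − ½ V_DS²] and I_D = (V_DD − V_DS)/R_D. Equating: 39.5 V_DS² − 25.2 V_DS + 1.87 = 0, giving V_DS = 0.0857 V (the root below V_ov).
I_D = (1.87 − 0.0857) / 71.9 = 0.0248 mA.

I_D = 0.0248 mA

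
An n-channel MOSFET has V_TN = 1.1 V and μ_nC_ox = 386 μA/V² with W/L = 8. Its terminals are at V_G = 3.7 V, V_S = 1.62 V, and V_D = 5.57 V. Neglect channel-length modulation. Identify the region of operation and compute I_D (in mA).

V_GS = V_G − V_S = 3.7 − 1.62 = 2.08 V; V_DS = V_D − V_S = 5.57 − 1.62 = 3.95 V.
k_n = μ_nC_ox · (W/L) = 3.088 mA/V².
V_ov = V_GS − V_TN = 2.08 − 1.1 = 0.98 V.
Since V_DS = 3.95 V ≥ V_ov = 0.98 V, the device is in saturation.
I_D = ½ k_n V_ov² = 0.5 × 3.088 × 0.98² = 1.48 mA.

Saturation; I_D = 1.48 mA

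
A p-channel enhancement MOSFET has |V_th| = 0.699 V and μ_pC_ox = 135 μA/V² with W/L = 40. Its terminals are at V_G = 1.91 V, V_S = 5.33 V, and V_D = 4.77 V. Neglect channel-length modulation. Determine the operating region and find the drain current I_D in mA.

Triode; I_D = 7.38 mA

V_SG = V_S − V_G = 5.33 − 1.91 = 3.42 V; V_SD = V_S − V_D = 5.33 − 4.77 = 0.56 V.
k_p = μ_pC_ox · (W/L) = 5.4 mA/V².
V_ov = V_SG − |V_th| = 3.42 − 0.699 = 2.72 V.
Since V_SD = 0.56 V < V_ov = 2.72 V, the device is in the triode region.
I_D = k_p [V_ov · V_SD − ½ V_SD²] = 5.4 × [2.72 × 0.56 − 0.5 × 0.56²] = 7.38 mA.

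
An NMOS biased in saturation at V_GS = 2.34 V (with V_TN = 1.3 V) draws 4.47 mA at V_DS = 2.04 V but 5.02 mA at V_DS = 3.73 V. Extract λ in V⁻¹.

With V_GS fixed, I_D ∝ (1 + λ V_DS) in saturation, so I_D2/I_D1 = (1 + λ V_DS2)/(1 + λ V_DS1).
5.02/4.47 = 1.123 = (1 + 3.73 λ)/(1 + 2.04 λ).
Solving: λ (I_D1 V_DS2 − I_D2 V_DS1) = I_D2 − I_D1, so λ = (5.02 − 4.47) / (4.47 × 3.73 − 5.02 × 2.04) = 0.55 / 6.43 = 0.0855 V⁻¹.

λ = 0.0855 V⁻¹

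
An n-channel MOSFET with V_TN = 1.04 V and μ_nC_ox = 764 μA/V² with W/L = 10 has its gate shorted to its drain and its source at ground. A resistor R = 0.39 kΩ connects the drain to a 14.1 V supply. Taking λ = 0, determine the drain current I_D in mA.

I_D = 26.7 mA

With gate tied to drain, V_GS = V_DS ≥ V_GS − V_TN, so the device is in saturation.
k_n = μ_nC_ox · (W/L) = 7.64 mA/V².
KCL at the drain: ½ k_n (V_GS − V_TN)² = (V_DD − V_GS)/R.
Let x = V_GS − 1.04. Then 1.49 x² + x − 13.06 = 0, giving x = 2.64 V (positive root), so V_GS = 3.68 V.
I_D = (V_DD − V_GS)/R = (14.1 − 3.68) / 0.39 = 26.7 mA.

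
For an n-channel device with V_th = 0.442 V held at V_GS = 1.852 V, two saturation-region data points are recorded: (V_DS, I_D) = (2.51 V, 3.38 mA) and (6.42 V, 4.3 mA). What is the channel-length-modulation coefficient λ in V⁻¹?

With V_GS fixed, I_D ∝ (1 + λ V_DS) in saturation, so I_D2/I_D1 = (1 + λ V_DS2)/(1 + λ V_DS1).
4.3/3.38 = 1.272 = (1 + 6.42 λ)/(1 + 2.51 λ).
Solving: λ (I_D1 V_DS2 − I_D2 V_DS1) = I_D2 − I_D1, so λ = (4.3 − 3.38) / (3.38 × 6.42 − 4.3 × 2.51) = 0.92 / 10.9 = 0.0844 V⁻¹.

λ = 0.0844 V⁻¹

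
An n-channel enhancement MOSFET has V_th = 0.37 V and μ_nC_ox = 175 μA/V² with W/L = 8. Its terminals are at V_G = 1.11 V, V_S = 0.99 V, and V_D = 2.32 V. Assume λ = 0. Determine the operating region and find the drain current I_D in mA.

V_GS = V_G − V_S = 1.11 − 0.99 = 0.12 V; V_DS = V_D − V_S = 2.32 − 0.99 = 1.33 V.
V_GS = 0.12 V < V_th = 0.37 V, so the transistor is in cutoff.

Cutoff; I_D = 0 mA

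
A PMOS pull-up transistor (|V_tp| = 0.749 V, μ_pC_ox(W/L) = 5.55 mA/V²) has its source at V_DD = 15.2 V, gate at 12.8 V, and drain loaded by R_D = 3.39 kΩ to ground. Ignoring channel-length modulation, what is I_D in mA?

V_SG = V_DD − V_G = 15.2 − 12.8 = 2.4 V, so V_ov = 2.4 − 0.749 = 1.65 V.
Assume saturation: I_D = ½ k_p V_ov² = 0.5 × 5.55 × 1.65² = 7.56 mA, giving V_SD = V_DD − I_D R_D = 15.2 − 7.56 × 3.39 = -10.4 V.
But -10.4 V < V_ov = 1.65 V, so the device is actually in triode.
In triode I_D = k_p[V_ov V_SD − ½ V_SD²] and I_D = (V_DD − V_SD)/R_D. Equating: 9.41 V_SD² − 32.06 V_SD + 15.2 = 0, giving V_SD = 0.569 V (the root below V_ov).
I_D = (15.2 − 0.569) / 3.39 = 4.32 mA.

I_D = 4.32 mA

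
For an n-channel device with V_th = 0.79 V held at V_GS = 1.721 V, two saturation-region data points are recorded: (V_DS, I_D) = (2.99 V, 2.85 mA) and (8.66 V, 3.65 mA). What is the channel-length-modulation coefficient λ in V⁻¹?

λ = 0.0581 V⁻¹

With V_GS fixed, I_D ∝ (1 + λ V_DS) in saturation, so I_D2/I_D1 = (1 + λ V_DS2)/(1 + λ V_DS1).
3.65/2.85 = 1.281 = (1 + 8.66 λ)/(1 + 2.99 λ).
Solving: λ (I_D1 V_DS2 − I_D2 V_DS1) = I_D2 − I_D1, so λ = (3.65 − 2.85) / (2.85 × 8.66 − 3.65 × 2.99) = 0.8 / 13.8 = 0.0581 V⁻¹.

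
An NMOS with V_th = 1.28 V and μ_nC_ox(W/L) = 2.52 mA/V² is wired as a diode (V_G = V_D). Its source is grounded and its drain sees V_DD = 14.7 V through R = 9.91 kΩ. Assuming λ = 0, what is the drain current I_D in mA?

With gate tied to drain, V_GS = V_DS ≥ V_GS − V_th, so the device is in saturation.
KCL at the drain: ½ k_n (V_GS − V_th)² = (V_DD − V_GS)/R.
Let x = V_GS − 1.28. Then 12.5 x² + x − 13.42 = 0, giving x = 0.997 V (positive root), so V_GS = 2.28 V.
I_D = (V_DD − V_GS)/R = (14.7 − 2.28) / 9.91 = 1.25 mA.

I_D = 1.25 mA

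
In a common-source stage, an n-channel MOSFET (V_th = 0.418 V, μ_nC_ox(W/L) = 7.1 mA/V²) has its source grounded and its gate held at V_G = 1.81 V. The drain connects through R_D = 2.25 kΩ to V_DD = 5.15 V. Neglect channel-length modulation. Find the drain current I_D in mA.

I_D = 2.18 mA

V_GS = V_G = 1.81 V, so V_ov = 1.81 − 0.418 = 1.39 V.
Assume saturation: I_D = ½ k_n V_ov² = 0.5 × 7.1 × 1.39² = 6.88 mA, giving V_DS = V_DD − I_D R_D = 5.15 − 6.88 × 2.25 = -10.3 V.
But -10.3 V < V_ov = 1.39 V, so the device is actually in triode.
In triode I_D = k_n[V_ov V_DS − ½ V_DS²] and I_D = (V_DD − V_DS)/R_D. Equating: 7.99 V_DS² − 23.24 V_DS + 5.15 = 0, giving V_DS = 0.242 V (the root below V_ov).
I_D = (5.15 − 0.242) / 2.25 = 2.18 mA.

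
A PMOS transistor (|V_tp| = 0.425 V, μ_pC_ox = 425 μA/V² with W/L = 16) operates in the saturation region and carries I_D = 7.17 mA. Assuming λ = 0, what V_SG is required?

k_p = μ_pC_ox · (W/L) = 6.8 mA/V².
In saturation I_D = ½ k_p (V_SG − |V_tp|)², so V_SG − |V_tp| = √(2 I_D / k_p) = √(2 × 7.17 / 6.8) = 1.45 V.
V_SG = 0.425 + 1.45 = 1.88 V.

V_SG = 1.88 V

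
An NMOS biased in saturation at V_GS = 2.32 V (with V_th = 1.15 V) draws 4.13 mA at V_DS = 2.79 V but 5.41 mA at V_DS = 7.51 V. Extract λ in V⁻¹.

λ = 0.0804 V⁻¹

With V_GS fixed, I_D ∝ (1 + λ V_DS) in saturation, so I_D2/I_D1 = (1 + λ V_DS2)/(1 + λ V_DS1).
5.41/4.13 = 1.31 = (1 + 7.51 λ)/(1 + 2.79 λ).
Solving: λ (I_D1 V_DS2 − I_D2 V_DS1) = I_D2 − I_D1, so λ = (5.41 − 4.13) / (4.13 × 7.51 − 5.41 × 2.79) = 1.28 / 15.9 = 0.0804 V⁻¹.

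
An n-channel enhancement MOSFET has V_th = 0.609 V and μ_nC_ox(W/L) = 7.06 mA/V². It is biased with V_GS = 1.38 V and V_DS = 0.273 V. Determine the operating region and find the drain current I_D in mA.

Triode; I_D = 1.22 mA

V_ov = V_GS − V_th = 1.38 − 0.609 = 0.771 V.
Since V_DS = 0.273 V < V_ov = 0.771 V, the device is in the triode region.
I_D = k_n [V_ov · V_DS − ½ V_DS²] = 7.06 × [0.771 × 0.273 − 0.5 × 0.273²] = 1.22 mA.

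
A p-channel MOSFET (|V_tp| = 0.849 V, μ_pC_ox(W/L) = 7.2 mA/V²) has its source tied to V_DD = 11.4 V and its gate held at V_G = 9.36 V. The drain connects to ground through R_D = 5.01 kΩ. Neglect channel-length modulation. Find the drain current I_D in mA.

I_D = 2.22 mA

V_SG = V_DD − V_G = 11.4 − 9.36 = 2.04 V, so V_ov = 2.04 − 0.849 = 1.19 V.
Assume saturation: I_D = ½ k_p V_ov² = 0.5 × 7.2 × 1.19² = 5.11 mA, giving V_SD = V_DD − I_D R_D = 11.4 − 5.11 × 5.01 = -14.2 V.
But -14.2 V < V_ov = 1.19 V, so the device is actually in triode.
In triode I_D = k_p[V_ov V_SD − ½ V_SD²] and I_D = (V_DD − V_SD)/R_D. Equating: 18 V_SD² − 43.96 V_SD + 11.4 = 0, giving V_SD = 0.295 V (the root below V_ov).
I_D = (11.4 − 0.295) / 5.01 = 2.22 mA.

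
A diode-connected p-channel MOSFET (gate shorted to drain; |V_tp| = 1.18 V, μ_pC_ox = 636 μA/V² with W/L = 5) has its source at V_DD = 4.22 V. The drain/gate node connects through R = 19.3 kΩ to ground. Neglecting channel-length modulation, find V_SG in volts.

V_SG = 1.48 V

With gate tied to drain, V_SG = V_SD ≥ V_SG − |V_tp|, so the device is in saturation.
k_p = μ_pC_ox · (W/L) = 3.18 mA/V².
KCL at the drain: ½ k_p (V_SG − |V_tp|)² = (V_DD − V_SG)/R.
Let x = V_SG − 1.18. Then 30.7 x² + x − 3.04 = 0, giving x = 0.299 V (positive root), so V_SG = 1.48 V.
I_D = (V_DD − V_SG)/R = (4.22 − 1.48) / 19.3 = 0.142 mA.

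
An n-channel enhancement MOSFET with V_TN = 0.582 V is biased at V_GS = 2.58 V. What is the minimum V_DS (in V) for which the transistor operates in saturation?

V_DS,sat = 2.00 V

The boundary between triode and saturation is V_DS = V_GS − V_TN = V_ov.
V_ov = 2.58 − 0.582 = 2 V.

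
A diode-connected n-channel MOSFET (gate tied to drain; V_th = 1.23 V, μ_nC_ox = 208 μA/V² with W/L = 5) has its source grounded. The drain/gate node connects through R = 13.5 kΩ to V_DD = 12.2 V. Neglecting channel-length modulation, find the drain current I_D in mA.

I_D = 0.725 mA

With gate tied to drain, V_GS = V_DS ≥ V_GS − V_th, so the device is in saturation.
k_n = μ_nC_ox · (W/L) = 1.04 mA/V².
KCL at the drain: ½ k_n (V_GS − V_th)² = (V_DD − V_GS)/R.
Let x = V_GS − 1.23. Then 7.02 x² + x − 10.97 = 0, giving x = 1.18 V (positive root), so V_GS = 2.41 V.
I_D = (V_DD − V_GS)/R = (12.2 − 2.41) / 13.5 = 0.725 mA.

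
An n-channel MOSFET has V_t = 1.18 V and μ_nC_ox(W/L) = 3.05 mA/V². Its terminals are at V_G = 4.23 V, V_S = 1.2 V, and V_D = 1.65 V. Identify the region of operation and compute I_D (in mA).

Triode; I_D = 2.23 mA

V_GS = V_G − V_S = 4.23 − 1.2 = 3.03 V; V_DS = V_D − V_S = 1.65 − 1.2 = 0.45 V.
V_ov = V_GS − V_t = 3.03 − 1.18 = 1.85 V.
Since V_DS = 0.45 V < V_ov = 1.85 V, the device is in the triode region.
I_D = k_n [V_ov · V_DS − ½ V_DS²] = 3.05 × [1.85 × 0.45 − 0.5 × 0.45²] = 2.23 mA.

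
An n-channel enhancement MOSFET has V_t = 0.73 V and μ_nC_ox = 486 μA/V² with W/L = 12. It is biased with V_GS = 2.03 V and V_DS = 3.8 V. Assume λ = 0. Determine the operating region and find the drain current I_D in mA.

k_n = μ_nC_ox · (W/L) = 5.832 mA/V².
V_ov = V_GS − V_t = 2.03 − 0.73 = 1.3 V.
Since V_DS = 3.8 V ≥ V_ov = 1.3 V, the device is in saturation.
I_D = ½ k_n V_ov² = 0.5 × 5.832 × 1.3² = 4.93 mA.

Saturation; I_D = 4.93 mA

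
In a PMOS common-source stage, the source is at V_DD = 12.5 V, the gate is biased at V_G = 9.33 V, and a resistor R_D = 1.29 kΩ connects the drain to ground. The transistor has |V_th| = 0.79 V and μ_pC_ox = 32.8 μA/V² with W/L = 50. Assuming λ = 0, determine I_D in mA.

I_D = 4.64 mA

V_SG = V_DD − V_G = 12.5 − 9.33 = 3.17 V, so V_ov = 3.17 − 0.79 = 2.38 V.
k_p = μ_pC_ox · (W/L) = 1.64 mA/V².
Assume saturation: I_D = ½ k_p V_ov² = 0.5 × 1.64 × 2.38² = 4.64 mA, giving V_SD = V_DD − I_D R_D = 12.5 − 4.64 × 1.29 = 6.51 V.
V_SD = 6.51 V ≥ V_ov = 2.38 V, confirming saturation.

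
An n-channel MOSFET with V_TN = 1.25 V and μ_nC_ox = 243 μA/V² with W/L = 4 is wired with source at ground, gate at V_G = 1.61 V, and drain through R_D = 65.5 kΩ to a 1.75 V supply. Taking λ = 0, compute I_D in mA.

I_D = 0.0255 mA

V_GS = V_G = 1.61 V, so V_ov = 1.61 − 1.25 = 0.36 V.
k_n = μ_nC_ox · (W/L) = 0.972 mA/V².
Assume saturation: I_D = ½ k_n V_ov² = 0.5 × 0.972 × 0.36² = 0.063 mA, giving V_DS = V_DD − I_D R_D = 1.75 − 0.063 × 65.5 = -2.38 V.
But -2.38 V < V_ov = 0.36 V, so the device is actually in triode.
In triode I_D = k_n[V_ov V_DS − ½ V_DS²] and I_D = (V_DD − V_DS)/R_D. Equating: 31.8 V_DS² − 23.92 V_DS + 1.75 = 0, giving V_DS = 0.0821 V (the root below V_ov).
I_D = (1.75 − 0.0821) / 65.5 = 0.0255 mA.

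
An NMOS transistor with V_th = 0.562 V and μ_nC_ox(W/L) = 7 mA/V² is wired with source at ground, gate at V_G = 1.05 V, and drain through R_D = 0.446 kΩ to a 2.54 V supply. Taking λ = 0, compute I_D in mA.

V_GS = V_G = 1.05 V, so V_ov = 1.05 − 0.562 = 0.488 V.
Assume saturation: I_D = ½ k_n V_ov² = 0.5 × 7 × 0.488² = 0.834 mA, giving V_DS = V_DD − I_D R_D = 2.54 − 0.834 × 0.446 = 2.17 V.
V_DS = 2.17 V ≥ V_ov = 0.488 V, confirming saturation.

I_D = 0.834 mA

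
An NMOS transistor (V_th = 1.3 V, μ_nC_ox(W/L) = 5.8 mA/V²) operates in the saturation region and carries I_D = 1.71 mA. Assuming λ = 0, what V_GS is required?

In saturation I_D = ½ k_n (V_GS − V_th)², so V_GS − V_th = √(2 I_D / k_n) = √(2 × 1.71 / 5.8) = 0.768 V.
V_GS = 1.3 + 0.768 = 2.07 V.

V_GS = 2.07 V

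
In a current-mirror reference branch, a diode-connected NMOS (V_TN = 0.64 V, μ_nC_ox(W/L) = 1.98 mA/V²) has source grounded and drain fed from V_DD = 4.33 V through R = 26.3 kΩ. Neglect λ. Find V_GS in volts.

V_GS = 0.998 V

With gate tied to drain, V_GS = V_DS ≥ V_GS − V_TN, so the device is in saturation.
KCL at the drain: ½ k_n (V_GS − V_TN)² = (V_DD − V_GS)/R.
Let x = V_GS − 0.64. Then 26 x² + x − 3.69 = 0, giving x = 0.358 V (positive root), so V_GS = 0.998 V.
I_D = (V_DD − V_GS)/R = (4.33 − 0.998) / 26.3 = 0.127 mA.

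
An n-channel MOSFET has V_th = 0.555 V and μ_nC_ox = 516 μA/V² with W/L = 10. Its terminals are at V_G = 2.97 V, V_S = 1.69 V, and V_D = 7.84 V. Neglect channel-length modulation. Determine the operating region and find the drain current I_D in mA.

V_GS = V_G − V_S = 2.97 − 1.69 = 1.28 V; V_DS = V_D − V_S = 7.84 − 1.69 = 6.15 V.
k_n = μ_nC_ox · (W/L) = 5.16 mA/V².
V_ov = V_GS − V_th = 1.28 − 0.555 = 0.725 V.
Since V_DS = 6.15 V ≥ V_ov = 0.725 V, the device is in saturation.
I_D = ½ k_n V_ov² = 0.5 × 5.16 × 0.725² = 1.36 mA.

Saturation; I_D = 1.36 mA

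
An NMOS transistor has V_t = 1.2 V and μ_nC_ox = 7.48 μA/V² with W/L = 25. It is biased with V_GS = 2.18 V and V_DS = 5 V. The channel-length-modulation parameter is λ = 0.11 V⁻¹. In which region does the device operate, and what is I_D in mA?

k_n = μ_nC_ox · (W/L) = 0.187 mA/V².
V_ov = V_GS − V_t = 2.18 − 1.2 = 0.98 V.
Since V_DS = 5 V ≥ V_ov = 0.98 V, the device is in saturation.
I_D = ½ k_n V_ov² (1 + λ V_DS) = 0.5 × 0.187 × 0.98² × (1 + 0.11 × 5) = 0.139 mA.

Saturation; I_D = 0.139 mA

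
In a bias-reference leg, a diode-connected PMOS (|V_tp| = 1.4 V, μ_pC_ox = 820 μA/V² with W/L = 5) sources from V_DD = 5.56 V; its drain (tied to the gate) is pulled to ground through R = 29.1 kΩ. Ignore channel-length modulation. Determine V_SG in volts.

V_SG = 1.66 V

With gate tied to drain, V_SG = V_SD ≥ V_SG − |V_tp|, so the device is in saturation.
k_p = μ_pC_ox · (W/L) = 4.1 mA/V².
KCL at the drain: ½ k_p (V_SG − |V_tp|)² = (V_DD − V_SG)/R.
Let x = V_SG − 1.4. Then 59.7 x² + x − 4.16 = 0, giving x = 0.256 V (positive root), so V_SG = 1.66 V.
I_D = (V_DD − V_SG)/R = (5.56 − 1.66) / 29.1 = 0.134 mA.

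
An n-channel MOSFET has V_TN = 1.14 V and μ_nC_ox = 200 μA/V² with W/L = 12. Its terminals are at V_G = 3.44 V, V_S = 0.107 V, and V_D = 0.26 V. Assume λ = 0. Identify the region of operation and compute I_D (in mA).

V_GS = V_G − V_S = 3.44 − 0.107 = 3.33 V; V_DS = V_D − V_S = 0.26 − 0.107 = 0.153 V.
k_n = μ_nC_ox · (W/L) = 2.4 mA/V².
V_ov = V_GS − V_TN = 3.33 − 1.14 = 2.19 V.
Since V_DS = 0.153 V < V_ov = 2.19 V, the device is in the triode region.
I_D = k_n [V_ov · V_DS − ½ V_DS²] = 2.4 × [2.19 × 0.153 − 0.5 × 0.153²] = 0.777 mA.

Triode; I_D = 0.777 mA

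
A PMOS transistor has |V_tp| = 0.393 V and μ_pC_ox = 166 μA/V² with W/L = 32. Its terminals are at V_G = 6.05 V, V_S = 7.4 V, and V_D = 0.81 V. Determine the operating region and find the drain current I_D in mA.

Saturation; I_D = 2.43 mA

V_SG = V_S − V_G = 7.4 − 6.05 = 1.35 V; V_SD = V_S − V_D = 7.4 − 0.81 = 6.59 V.
k_p = μ_pC_ox · (W/L) = 5.312 mA/V².
V_ov = V_SG − |V_tp| = 1.35 − 0.393 = 0.957 V.
Since V_SD = 6.59 V ≥ V_ov = 0.957 V, the device is in saturation.
I_D = ½ k_p V_ov² = 0.5 × 5.312 × 0.957² = 2.43 mA.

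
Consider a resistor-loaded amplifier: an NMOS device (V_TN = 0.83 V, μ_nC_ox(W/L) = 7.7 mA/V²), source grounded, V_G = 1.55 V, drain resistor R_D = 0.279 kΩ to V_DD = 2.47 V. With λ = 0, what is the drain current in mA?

I_D = 2.00 mA

V_GS = V_G = 1.55 V, so V_ov = 1.55 − 0.83 = 0.72 V.
Assume saturation: I_D = ½ k_n V_ov² = 0.5 × 7.7 × 0.72² = 2 mA, giving V_DS = V_DD − I_D R_D = 2.47 − 2 × 0.279 = 1.91 V.
V_DS = 1.91 V ≥ V_ov = 0.72 V, confirming saturation.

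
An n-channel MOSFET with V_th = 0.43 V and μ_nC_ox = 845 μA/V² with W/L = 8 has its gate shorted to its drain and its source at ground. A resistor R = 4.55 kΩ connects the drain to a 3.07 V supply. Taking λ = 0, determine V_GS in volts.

With gate tied to drain, V_GS = V_DS ≥ V_GS − V_th, so the device is in saturation.
k_n = μ_nC_ox · (W/L) = 6.76 mA/V².
KCL at the drain: ½ k_n (V_GS − V_th)² = (V_DD − V_GS)/R.
Let x = V_GS − 0.43. Then 15.4 x² + x − 2.64 = 0, giving x = 0.383 V (positive root), so V_GS = 0.813 V.
I_D = (V_DD − V_GS)/R = (3.07 − 0.813) / 4.55 = 0.496 mA.

V_GS = 0.813 V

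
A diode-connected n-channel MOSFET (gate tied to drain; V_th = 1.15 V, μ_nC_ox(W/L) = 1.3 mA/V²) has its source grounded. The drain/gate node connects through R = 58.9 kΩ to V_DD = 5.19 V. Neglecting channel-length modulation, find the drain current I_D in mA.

With gate tied to drain, V_GS = V_DS ≥ V_GS − V_th, so the device is in saturation.
KCL at the drain: ½ k_n (V_GS − V_th)² = (V_DD − V_GS)/R.
Let x = V_GS − 1.15. Then 38.3 x² + x − 4.04 = 0, giving x = 0.312 V (positive root), so V_GS = 1.46 V.
I_D = (V_DD − V_GS)/R = (5.19 − 1.46) / 58.9 = 0.0633 mA.

I_D = 0.0633 mA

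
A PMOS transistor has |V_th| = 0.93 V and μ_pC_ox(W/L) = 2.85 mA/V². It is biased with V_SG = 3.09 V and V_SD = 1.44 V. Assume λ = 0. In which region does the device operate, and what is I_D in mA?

V_ov = V_SG − |V_th| = 3.09 − 0.93 = 2.16 V.
Since V_SD = 1.44 V < V_ov = 2.16 V, the device is in the triode region.
I_D = k_p [V_ov · V_SD − ½ V_SD²] = 2.85 × [2.16 × 1.44 − 0.5 × 1.44²] = 5.91 mA.

Triode; I_D = 5.91 mA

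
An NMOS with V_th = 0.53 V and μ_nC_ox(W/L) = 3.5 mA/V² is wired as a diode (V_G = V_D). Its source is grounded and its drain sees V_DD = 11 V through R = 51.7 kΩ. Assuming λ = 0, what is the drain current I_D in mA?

I_D = 0.196 mA

With gate tied to drain, V_GS = V_DS ≥ V_GS − V_th, so the device is in saturation.
KCL at the drain: ½ k_n (V_GS − V_th)² = (V_DD − V_GS)/R.
Let x = V_GS − 0.53. Then 90.5 x² + x − 10.47 = 0, giving x = 0.335 V (positive root), so V_GS = 0.865 V.
I_D = (V_DD − V_GS)/R = (11 − 0.865) / 51.7 = 0.196 mA.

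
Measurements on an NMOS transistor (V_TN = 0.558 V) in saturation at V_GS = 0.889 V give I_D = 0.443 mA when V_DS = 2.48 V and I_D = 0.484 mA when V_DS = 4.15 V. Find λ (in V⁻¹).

With V_GS fixed, I_D ∝ (1 + λ V_DS) in saturation, so I_D2/I_D1 = (1 + λ V_DS2)/(1 + λ V_DS1).
0.484/0.443 = 1.093 = (1 + 4.15 λ)/(1 + 2.48 λ).
Solving: λ (I_D1 V_DS2 − I_D2 V_DS1) = I_D2 − I_D1, so λ = (0.484 − 0.443) / (0.443 × 4.15 − 0.484 × 2.48) = 0.041 / 0.638 = 0.0643 V⁻¹.

λ = 0.0643 V⁻¹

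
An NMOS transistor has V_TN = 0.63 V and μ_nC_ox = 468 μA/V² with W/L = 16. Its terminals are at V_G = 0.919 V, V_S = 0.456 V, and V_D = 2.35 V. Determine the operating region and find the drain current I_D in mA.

V_GS = V_G − V_S = 0.919 − 0.456 = 0.463 V; V_DS = V_D − V_S = 2.35 − 0.456 = 1.89 V.
V_GS = 0.463 V < V_TN = 0.63 V, so the transistor is in cutoff.

Cutoff; I_D = 0 mA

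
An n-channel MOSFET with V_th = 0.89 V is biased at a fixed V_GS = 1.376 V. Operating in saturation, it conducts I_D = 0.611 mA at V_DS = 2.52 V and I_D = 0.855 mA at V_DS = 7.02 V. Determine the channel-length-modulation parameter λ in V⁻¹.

With V_GS fixed, I_D ∝ (1 + λ V_DS) in saturation, so I_D2/I_D1 = (1 + λ V_DS2)/(1 + λ V_DS1).
0.855/0.611 = 1.399 = (1 + 7.02 λ)/(1 + 2.52 λ).
Solving: λ (I_D1 V_DS2 − I_D2 V_DS1) = I_D2 − I_D1, so λ = (0.855 − 0.611) / (0.611 × 7.02 − 0.855 × 2.52) = 0.244 / 2.13 = 0.114 V⁻¹.

λ = 0.114 V⁻¹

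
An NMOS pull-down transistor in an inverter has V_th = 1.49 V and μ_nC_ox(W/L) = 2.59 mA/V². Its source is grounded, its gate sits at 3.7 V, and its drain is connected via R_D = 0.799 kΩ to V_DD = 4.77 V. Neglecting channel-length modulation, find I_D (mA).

V_GS = V_G = 3.7 V, so V_ov = 3.7 − 1.49 = 2.21 V.
Assume saturation: I_D = ½ k_n V_ov² = 0.5 × 2.59 × 2.21² = 6.32 mA, giving V_DS = V_DD − I_D R_D = 4.77 − 6.32 × 0.799 = -0.284 V.
But -0.284 V < V_ov = 2.21 V, so the device is actually in triode.
In triode I_D = k_n[V_ov V_DS − ½ V_DS²] and I_D = (V_DD − V_DS)/R_D. Equating: 1.03 V_DS² − 5.573 V_DS + 4.77 = 0, giving V_DS = 1.07 V (the root below V_ov).
I_D = (4.77 − 1.07) / 0.799 = 4.63 mA.

I_D = 4.63 mA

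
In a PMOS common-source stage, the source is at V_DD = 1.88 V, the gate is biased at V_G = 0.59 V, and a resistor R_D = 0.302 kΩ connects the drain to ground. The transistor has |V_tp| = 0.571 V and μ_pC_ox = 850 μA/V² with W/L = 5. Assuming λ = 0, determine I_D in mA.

I_D = 1.10 mA

V_SG = V_DD − V_G = 1.88 − 0.59 = 1.29 V, so V_ov = 1.29 − 0.571 = 0.719 V.
k_p = μ_pC_ox · (W/L) = 4.25 mA/V².
Assume saturation: I_D = ½ k_p V_ov² = 0.5 × 4.25 × 0.719² = 1.1 mA, giving V_SD = V_DD − I_D R_D = 1.88 − 1.1 × 0.302 = 1.55 V.
V_SD = 1.55 V ≥ V_ov = 0.719 V, confirming saturation.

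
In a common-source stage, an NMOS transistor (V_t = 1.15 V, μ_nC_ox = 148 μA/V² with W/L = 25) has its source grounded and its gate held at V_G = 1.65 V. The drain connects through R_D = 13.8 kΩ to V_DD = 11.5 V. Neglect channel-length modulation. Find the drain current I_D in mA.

I_D = 0.463 mA

V_GS = V_G = 1.65 V, so V_ov = 1.65 − 1.15 = 0.5 V.
k_n = μ_nC_ox · (W/L) = 3.7 mA/V².
Assume saturation: I_D = ½ k_n V_ov² = 0.5 × 3.7 × 0.5² = 0.463 mA, giving V_DS = V_DD − I_D R_D = 11.5 − 0.463 × 13.8 = 5.12 V.
V_DS = 5.12 V ≥ V_ov = 0.5 V, confirming saturation.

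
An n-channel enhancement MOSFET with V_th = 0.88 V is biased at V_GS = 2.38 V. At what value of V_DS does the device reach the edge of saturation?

V_DS,sat = 1.50 V

The boundary between triode and saturation is V_DS = V_GS − V_th = V_ov.
V_ov = 2.38 − 0.88 = 1.5 V.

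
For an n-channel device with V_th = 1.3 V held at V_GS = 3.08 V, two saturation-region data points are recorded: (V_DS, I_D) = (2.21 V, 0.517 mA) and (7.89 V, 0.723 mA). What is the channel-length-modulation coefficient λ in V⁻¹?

λ = 0.0830 V⁻¹

With V_GS fixed, I_D ∝ (1 + λ V_DS) in saturation, so I_D2/I_D1 = (1 + λ V_DS2)/(1 + λ V_DS1).
0.723/0.517 = 1.398 = (1 + 7.89 λ)/(1 + 2.21 λ).
Solving: λ (I_D1 V_DS2 − I_D2 V_DS1) = I_D2 − I_D1, so λ = (0.723 − 0.517) / (0.517 × 7.89 − 0.723 × 2.21) = 0.206 / 2.48 = 0.083 V⁻¹.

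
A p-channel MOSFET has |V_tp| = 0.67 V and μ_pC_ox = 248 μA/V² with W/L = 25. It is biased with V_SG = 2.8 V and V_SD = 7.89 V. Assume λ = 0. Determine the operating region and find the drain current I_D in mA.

Saturation; I_D = 14.1 mA

k_p = μ_pC_ox · (W/L) = 6.2 mA/V².
V_ov = V_SG − |V_tp| = 2.8 − 0.67 = 2.13 V.
Since V_SD = 7.89 V ≥ V_ov = 2.13 V, the device is in saturation.
I_D = ½ k_p V_ov² = 0.5 × 6.2 × 2.13² = 14.1 mA.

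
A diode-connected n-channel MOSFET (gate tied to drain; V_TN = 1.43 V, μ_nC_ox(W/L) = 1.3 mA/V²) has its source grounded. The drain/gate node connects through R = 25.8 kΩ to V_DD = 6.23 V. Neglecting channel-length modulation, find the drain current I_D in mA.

I_D = 0.166 mA

With gate tied to drain, V_GS = V_DS ≥ V_GS − V_TN, so the device is in saturation.
KCL at the drain: ½ k_n (V_GS − V_TN)² = (V_DD − V_GS)/R.
Let x = V_GS − 1.43. Then 16.8 x² + x − 4.8 = 0, giving x = 0.506 V (positive root), so V_GS = 1.94 V.
I_D = (V_DD − V_GS)/R = (6.23 − 1.94) / 25.8 = 0.166 mA.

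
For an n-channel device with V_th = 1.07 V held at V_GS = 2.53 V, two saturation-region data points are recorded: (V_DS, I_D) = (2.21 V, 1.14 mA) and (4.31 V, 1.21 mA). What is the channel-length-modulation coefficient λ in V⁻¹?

λ = 0.0313 V⁻¹

With V_GS fixed, I_D ∝ (1 + λ V_DS) in saturation, so I_D2/I_D1 = (1 + λ V_DS2)/(1 + λ V_DS1).
1.21/1.14 = 1.061 = (1 + 4.31 λ)/(1 + 2.21 λ).
Solving: λ (I_D1 V_DS2 − I_D2 V_DS1) = I_D2 − I_D1, so λ = (1.21 − 1.14) / (1.14 × 4.31 − 1.21 × 2.21) = 0.07 / 2.24 = 0.0313 V⁻¹.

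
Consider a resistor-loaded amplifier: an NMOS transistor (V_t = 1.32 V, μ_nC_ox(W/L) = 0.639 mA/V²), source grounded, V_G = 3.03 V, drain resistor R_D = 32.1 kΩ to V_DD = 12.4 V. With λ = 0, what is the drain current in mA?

I_D = 0.374 mA

V_GS = V_G = 3.03 V, so V_ov = 3.03 − 1.32 = 1.71 V.
Assume saturation: I_D = ½ k_n V_ov² = 0.5 × 0.639 × 1.71² = 0.934 mA, giving V_DS = V_DD − I_D R_D = 12.4 − 0.934 × 32.1 = -17.6 V.
But -17.6 V < V_ov = 1.71 V, so the device is actually in triode.
In triode I_D = k_n[V_ov V_DS − ½ V_DS²] and I_D = (V_DD − V_DS)/R_D. Equating: 10.3 V_DS² − 36.08 V_DS + 12.4 = 0, giving V_DS = 0.386 V (the root below V_ov).
I_D = (12.4 − 0.386) / 32.1 = 0.374 mA.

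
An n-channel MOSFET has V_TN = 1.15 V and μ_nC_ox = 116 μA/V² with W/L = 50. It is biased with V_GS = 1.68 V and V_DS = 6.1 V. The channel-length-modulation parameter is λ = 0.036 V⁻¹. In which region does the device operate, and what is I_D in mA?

Saturation; I_D = 0.993 mA

k_n = μ_nC_ox · (W/L) = 5.8 mA/V².
V_ov = V_GS − V_TN = 1.68 − 1.15 = 0.53 V.
Since V_DS = 6.1 V ≥ V_ov = 0.53 V, the device is in saturation.
I_D = ½ k_n V_ov² (1 + λ V_DS) = 0.5 × 5.8 × 0.53² × (1 + 0.036 × 6.1) = 0.993 mA.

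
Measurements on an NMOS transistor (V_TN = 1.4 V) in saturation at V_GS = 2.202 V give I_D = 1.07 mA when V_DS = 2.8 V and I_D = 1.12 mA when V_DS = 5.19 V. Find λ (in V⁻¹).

With V_GS fixed, I_D ∝ (1 + λ V_DS) in saturation, so I_D2/I_D1 = (1 + λ V_DS2)/(1 + λ V_DS1).
1.12/1.07 = 1.047 = (1 + 5.19 λ)/(1 + 2.8 λ).
Solving: λ (I_D1 V_DS2 − I_D2 V_DS1) = I_D2 − I_D1, so λ = (1.12 − 1.07) / (1.07 × 5.19 − 1.12 × 2.8) = 0.05 / 2.42 = 0.0207 V⁻¹.

λ = 0.0207 V⁻¹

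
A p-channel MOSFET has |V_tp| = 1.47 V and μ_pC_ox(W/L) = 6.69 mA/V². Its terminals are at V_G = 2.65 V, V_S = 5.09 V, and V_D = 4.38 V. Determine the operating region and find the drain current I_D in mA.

Triode; I_D = 2.92 mA

V_SG = V_S − V_G = 5.09 − 2.65 = 2.44 V; V_SD = V_S − V_D = 5.09 − 4.38 = 0.71 V.
V_ov = V_SG − |V_tp| = 2.44 − 1.47 = 0.97 V.
Since V_SD = 0.71 V < V_ov = 0.97 V, the device is in the triode region.
I_D = k_p [V_ov · V_SD − ½ V_SD²] = 6.69 × [0.97 × 0.71 − 0.5 × 0.71²] = 2.92 mA.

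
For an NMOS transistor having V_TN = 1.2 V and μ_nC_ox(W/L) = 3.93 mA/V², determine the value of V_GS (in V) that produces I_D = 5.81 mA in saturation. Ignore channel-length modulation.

In saturation I_D = ½ k_n (V_GS − V_TN)², so V_GS − V_TN = √(2 I_D / k_n) = √(2 × 5.81 / 3.93) = 1.72 V.
V_GS = 1.2 + 1.72 = 2.92 V.

V_GS = 2.92 V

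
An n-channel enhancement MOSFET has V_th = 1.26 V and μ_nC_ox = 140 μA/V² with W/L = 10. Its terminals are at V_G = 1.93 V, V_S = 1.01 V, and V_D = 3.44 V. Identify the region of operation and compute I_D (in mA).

Cutoff; I_D = 0 mA

V_GS = V_G − V_S = 1.93 − 1.01 = 0.92 V; V_DS = V_D − V_S = 3.44 − 1.01 = 2.43 V.
V_GS = 0.92 V < V_th = 1.26 V, so the transistor is in cutoff.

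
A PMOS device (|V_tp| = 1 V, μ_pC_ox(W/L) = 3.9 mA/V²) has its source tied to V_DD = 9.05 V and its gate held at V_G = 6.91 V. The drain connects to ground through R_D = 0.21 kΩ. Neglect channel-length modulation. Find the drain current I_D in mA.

I_D = 2.53 mA

V_SG = V_DD − V_G = 9.05 − 6.91 = 2.14 V, so V_ov = 2.14 − 1 = 1.14 V.
Assume saturation: I_D = ½ k_p V_ov² = 0.5 × 3.9 × 1.14² = 2.53 mA, giving V_SD = V_DD − I_D R_D = 9.05 − 2.53 × 0.21 = 8.52 V.
V_SD = 8.52 V ≥ V_ov = 1.14 V, confirming saturation.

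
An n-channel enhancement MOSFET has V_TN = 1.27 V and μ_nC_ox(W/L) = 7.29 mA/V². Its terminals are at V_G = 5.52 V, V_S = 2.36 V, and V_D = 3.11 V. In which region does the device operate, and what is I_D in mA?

V_GS = V_G − V_S = 5.52 − 2.36 = 3.16 V; V_DS = V_D − V_S = 3.11 − 2.36 = 0.75 V.
V_ov = V_GS − V_TN = 3.16 − 1.27 = 1.89 V.
Since V_DS = 0.75 V < V_ov = 1.89 V, the device is in the triode region.
I_D = k_n [V_ov · V_DS − ½ V_DS²] = 7.29 × [1.89 × 0.75 − 0.5 × 0.75²] = 8.28 mA.

Triode; I_D = 8.28 mA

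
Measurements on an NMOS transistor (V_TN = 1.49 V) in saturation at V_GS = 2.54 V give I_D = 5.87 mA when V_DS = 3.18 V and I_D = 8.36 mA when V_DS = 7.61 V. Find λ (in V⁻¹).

λ = 0.138 V⁻¹

With V_GS fixed, I_D ∝ (1 + λ V_DS) in saturation, so I_D2/I_D1 = (1 + λ V_DS2)/(1 + λ V_DS1).
8.36/5.87 = 1.424 = (1 + 7.61 λ)/(1 + 3.18 λ).
Solving: λ (I_D1 V_DS2 − I_D2 V_DS1) = I_D2 − I_D1, so λ = (8.36 − 5.87) / (5.87 × 7.61 − 8.36 × 3.18) = 2.49 / 18.1 = 0.138 V⁻¹.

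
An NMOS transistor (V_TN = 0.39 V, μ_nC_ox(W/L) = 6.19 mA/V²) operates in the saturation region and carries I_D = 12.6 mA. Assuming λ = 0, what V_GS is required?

In saturation I_D = ½ k_n (V_GS − V_TN)², so V_GS − V_TN = √(2 I_D / k_n) = √(2 × 12.6 / 6.19) = 2.02 V.
V_GS = 0.39 + 2.02 = 2.41 V.

V_GS = 2.41 V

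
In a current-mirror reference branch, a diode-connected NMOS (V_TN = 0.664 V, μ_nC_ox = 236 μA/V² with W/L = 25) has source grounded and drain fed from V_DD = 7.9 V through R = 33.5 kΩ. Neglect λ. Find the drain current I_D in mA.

I_D = 0.208 mA

With gate tied to drain, V_GS = V_DS ≥ V_GS − V_TN, so the device is in saturation.
k_n = μ_nC_ox · (W/L) = 5.9 mA/V².
KCL at the drain: ½ k_n (V_GS − V_TN)² = (V_DD − V_GS)/R.
Let x = V_GS − 0.664. Then 98.8 x² + x − 7.236 = 0, giving x = 0.266 V (positive root), so V_GS = 0.93 V.
I_D = (V_DD − V_GS)/R = (7.9 − 0.93) / 33.5 = 0.208 mA.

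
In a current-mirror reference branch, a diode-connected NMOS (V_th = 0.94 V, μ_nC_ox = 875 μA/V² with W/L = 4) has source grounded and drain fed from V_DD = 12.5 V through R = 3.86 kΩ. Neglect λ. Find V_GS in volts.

V_GS = 2.18 V

With gate tied to drain, V_GS = V_DS ≥ V_GS − V_th, so the device is in saturation.
k_n = μ_nC_ox · (W/L) = 3.5 mA/V².
KCL at the drain: ½ k_n (V_GS − V_th)² = (V_DD − V_GS)/R.
Let x = V_GS − 0.94. Then 6.75 x² + x − 11.56 = 0, giving x = 1.24 V (positive root), so V_GS = 2.18 V.
I_D = (V_DD − V_GS)/R = (12.5 − 2.18) / 3.86 = 2.67 mA.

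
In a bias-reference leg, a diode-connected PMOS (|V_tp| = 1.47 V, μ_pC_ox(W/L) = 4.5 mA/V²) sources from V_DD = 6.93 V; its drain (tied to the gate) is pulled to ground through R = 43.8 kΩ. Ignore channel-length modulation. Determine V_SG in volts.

With gate tied to drain, V_SG = V_SD ≥ V_SG − |V_tp|, so the device is in saturation.
KCL at the drain: ½ k_p (V_SG − |V_tp|)² = (V_DD − V_SG)/R.
Let x = V_SG − 1.47. Then 98.5 x² + x − 5.46 = 0, giving x = 0.23 V (positive root), so V_SG = 1.7 V.
I_D = (V_DD − V_SG)/R = (6.93 − 1.7) / 43.8 = 0.119 mA.

V_SG = 1.70 V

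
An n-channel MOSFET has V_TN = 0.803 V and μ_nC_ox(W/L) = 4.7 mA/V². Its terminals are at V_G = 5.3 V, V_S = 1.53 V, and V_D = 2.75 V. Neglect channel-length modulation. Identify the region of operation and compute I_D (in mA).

V_GS = V_G − V_S = 5.3 − 1.53 = 3.77 V; V_DS = V_D − V_S = 2.75 − 1.53 = 1.22 V.
V_ov = V_GS − V_TN = 3.77 − 0.803 = 2.97 V.
Since V_DS = 1.22 V < V_ov = 2.97 V, the device is in the triode region.
I_D = k_n [V_ov · V_DS − ½ V_DS²] = 4.7 × [2.97 × 1.22 − 0.5 × 1.22²] = 13.5 mA.

Triode; I_D = 13.5 mA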